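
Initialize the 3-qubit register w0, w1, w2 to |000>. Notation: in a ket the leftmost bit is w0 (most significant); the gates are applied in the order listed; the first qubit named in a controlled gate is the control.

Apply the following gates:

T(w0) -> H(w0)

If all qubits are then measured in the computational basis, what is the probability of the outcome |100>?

Outcome |100> occurs with probability 1/2.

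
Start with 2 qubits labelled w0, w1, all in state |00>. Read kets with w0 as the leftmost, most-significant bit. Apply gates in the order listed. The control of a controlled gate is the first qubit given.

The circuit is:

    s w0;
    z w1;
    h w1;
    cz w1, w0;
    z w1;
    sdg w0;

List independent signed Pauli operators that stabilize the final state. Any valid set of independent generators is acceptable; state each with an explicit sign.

The stabilizer group can be generated by -IX, +ZI, among other valid generating sets.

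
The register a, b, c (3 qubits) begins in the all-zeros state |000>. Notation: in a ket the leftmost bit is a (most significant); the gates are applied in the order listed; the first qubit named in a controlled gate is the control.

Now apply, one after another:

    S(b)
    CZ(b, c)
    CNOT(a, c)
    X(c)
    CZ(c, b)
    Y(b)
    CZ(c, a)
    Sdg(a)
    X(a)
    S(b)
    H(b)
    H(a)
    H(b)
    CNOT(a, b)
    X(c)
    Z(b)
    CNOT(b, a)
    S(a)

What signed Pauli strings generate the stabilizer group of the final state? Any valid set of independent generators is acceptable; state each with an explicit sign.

One valid set of independent stabilizer generators is +IXI, -ZII, +IIZ (any independent generating set of the same group is equally correct).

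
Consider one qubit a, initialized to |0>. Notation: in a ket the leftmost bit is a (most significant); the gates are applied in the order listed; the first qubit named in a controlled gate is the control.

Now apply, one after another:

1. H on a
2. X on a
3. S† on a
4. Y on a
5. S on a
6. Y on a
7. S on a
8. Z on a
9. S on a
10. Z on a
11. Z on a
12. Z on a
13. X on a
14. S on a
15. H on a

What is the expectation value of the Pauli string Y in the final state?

The expectation value of Y is -1.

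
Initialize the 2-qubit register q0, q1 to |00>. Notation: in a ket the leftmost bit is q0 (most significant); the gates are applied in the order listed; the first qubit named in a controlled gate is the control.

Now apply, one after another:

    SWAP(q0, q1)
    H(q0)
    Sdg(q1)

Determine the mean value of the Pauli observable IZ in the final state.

The observable IZ averages to 1.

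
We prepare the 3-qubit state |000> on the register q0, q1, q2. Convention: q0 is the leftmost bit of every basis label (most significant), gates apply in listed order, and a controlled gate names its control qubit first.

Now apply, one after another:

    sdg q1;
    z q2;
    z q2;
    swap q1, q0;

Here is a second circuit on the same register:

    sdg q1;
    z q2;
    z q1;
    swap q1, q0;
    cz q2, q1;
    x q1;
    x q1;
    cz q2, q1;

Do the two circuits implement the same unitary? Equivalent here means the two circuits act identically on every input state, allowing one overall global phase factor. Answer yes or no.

No: there is an input state on which the two circuits produce genuinely different outputs (not merely differing by a phase).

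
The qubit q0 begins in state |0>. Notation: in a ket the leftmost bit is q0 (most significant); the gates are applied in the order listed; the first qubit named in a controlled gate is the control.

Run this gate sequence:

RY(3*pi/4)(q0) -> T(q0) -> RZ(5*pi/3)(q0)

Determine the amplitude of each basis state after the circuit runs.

The final amplitudes are -sqrt(2 - sqrt(2))*exp(I*pi/6)/2 on |0>, -sqrt(sqrt(2) + 2)*exp(I*pi/12)/2 on |1>.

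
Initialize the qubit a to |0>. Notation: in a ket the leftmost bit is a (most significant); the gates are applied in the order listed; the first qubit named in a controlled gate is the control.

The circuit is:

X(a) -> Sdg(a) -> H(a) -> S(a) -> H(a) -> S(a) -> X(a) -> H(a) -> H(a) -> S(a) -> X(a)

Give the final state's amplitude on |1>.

The amplitude on |1> is 1/2 + I/2.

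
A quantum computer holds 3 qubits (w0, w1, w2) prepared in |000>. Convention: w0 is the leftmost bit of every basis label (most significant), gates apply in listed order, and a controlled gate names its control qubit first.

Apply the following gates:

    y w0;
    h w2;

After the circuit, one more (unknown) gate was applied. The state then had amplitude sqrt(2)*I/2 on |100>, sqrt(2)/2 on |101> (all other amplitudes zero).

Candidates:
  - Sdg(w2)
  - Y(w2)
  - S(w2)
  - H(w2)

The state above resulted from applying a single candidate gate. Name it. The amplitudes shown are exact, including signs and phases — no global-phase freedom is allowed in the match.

The applied gate was Sdg(w2).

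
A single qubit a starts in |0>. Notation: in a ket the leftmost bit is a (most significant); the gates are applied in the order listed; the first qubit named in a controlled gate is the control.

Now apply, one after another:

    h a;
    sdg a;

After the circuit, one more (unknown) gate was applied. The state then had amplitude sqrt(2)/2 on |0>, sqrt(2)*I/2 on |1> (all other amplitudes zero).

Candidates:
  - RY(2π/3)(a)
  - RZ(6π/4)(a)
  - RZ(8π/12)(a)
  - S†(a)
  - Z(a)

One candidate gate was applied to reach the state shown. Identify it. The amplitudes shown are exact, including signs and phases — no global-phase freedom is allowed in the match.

It was Z(a) that produced the state shown.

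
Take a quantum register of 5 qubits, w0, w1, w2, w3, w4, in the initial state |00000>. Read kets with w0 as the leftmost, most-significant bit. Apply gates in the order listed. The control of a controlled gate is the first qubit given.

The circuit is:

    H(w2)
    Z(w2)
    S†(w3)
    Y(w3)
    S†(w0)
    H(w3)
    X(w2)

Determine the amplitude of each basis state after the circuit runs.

After the circuit, the state carries amplitude -I/2 on |00000>, I/2 on |00010>, I/2 on |00100>, -I/2 on |00110>, and 0 on every other basis state.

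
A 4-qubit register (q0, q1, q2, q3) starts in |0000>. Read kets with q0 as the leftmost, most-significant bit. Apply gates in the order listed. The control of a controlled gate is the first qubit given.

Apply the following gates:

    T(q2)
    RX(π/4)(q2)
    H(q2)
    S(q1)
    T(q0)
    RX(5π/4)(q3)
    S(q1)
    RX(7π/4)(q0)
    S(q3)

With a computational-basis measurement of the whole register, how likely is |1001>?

A full measurement returns |1001> with probability 1/16.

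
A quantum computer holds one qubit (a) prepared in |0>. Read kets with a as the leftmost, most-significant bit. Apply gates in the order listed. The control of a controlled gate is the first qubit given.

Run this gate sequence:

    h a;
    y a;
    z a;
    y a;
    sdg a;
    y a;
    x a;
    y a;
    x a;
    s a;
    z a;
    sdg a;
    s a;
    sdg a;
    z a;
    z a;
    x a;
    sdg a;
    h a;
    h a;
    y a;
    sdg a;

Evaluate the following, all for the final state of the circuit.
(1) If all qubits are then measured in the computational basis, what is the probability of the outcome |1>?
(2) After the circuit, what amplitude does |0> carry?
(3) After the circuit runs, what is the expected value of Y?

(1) A full measurement returns |1> with probability 1/2.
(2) |0> carries amplitude -sqrt(2)/2 in the final state.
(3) The observable Y averages to 1.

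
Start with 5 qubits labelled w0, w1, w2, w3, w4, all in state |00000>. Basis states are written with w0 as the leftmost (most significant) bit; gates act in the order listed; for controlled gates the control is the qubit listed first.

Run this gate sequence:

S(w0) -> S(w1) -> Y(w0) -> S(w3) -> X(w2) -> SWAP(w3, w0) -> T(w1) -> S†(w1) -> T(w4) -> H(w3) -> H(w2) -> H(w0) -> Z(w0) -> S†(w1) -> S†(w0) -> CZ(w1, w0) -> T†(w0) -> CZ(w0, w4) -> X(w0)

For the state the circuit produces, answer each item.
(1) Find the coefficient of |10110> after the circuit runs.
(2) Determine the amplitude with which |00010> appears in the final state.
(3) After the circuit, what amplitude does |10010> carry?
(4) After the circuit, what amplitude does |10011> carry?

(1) The amplitude on |10110> is sqrt(2)*I/4.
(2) The amplitude on |00010> is -sqrt(2)*exp(3*I*pi/4)/4.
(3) The final state's coefficient on |10010> equals -sqrt(2)*I/4.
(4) The amplitude on |10011> is 0.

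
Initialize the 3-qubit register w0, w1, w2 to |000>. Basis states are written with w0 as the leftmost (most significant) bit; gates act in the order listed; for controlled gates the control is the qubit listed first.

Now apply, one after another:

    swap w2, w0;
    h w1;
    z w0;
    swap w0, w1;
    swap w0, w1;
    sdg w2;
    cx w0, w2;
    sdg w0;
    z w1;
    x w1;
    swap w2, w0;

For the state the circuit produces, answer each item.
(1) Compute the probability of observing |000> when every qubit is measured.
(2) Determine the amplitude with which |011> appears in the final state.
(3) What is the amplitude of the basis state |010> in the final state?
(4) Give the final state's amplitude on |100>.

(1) A full measurement returns |000> with probability 1/2.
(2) The amplitude on |011> is 0.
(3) The amplitude on |010> is sqrt(2)/2.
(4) |100> carries amplitude 0 in the final state.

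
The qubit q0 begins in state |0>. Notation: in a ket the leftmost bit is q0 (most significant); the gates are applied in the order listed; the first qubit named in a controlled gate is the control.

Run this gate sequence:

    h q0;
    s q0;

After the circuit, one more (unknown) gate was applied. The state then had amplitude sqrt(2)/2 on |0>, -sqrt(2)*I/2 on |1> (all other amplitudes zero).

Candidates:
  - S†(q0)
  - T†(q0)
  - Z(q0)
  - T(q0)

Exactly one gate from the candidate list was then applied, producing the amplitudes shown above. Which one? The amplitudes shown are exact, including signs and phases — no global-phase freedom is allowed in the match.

It was Z(q0) that produced the state shown.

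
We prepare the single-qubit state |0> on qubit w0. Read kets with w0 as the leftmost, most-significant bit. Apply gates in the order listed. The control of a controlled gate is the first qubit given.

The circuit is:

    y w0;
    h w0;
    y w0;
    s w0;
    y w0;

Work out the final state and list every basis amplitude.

The resulting statevector has amplitude -sqrt(2)/2 on |0>, -sqrt(2)*I/2 on |1>.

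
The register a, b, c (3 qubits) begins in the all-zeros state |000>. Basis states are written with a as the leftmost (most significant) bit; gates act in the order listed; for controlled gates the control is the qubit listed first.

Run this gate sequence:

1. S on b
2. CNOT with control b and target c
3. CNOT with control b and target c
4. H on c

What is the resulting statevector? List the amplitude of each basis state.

The final amplitudes are sqrt(2)/2 on |000>, sqrt(2)/2 on |001>, and 0 on every other basis state. Key observation: steps 2-3 multiply out to the identity, so the circuit reduces to the remaining gates.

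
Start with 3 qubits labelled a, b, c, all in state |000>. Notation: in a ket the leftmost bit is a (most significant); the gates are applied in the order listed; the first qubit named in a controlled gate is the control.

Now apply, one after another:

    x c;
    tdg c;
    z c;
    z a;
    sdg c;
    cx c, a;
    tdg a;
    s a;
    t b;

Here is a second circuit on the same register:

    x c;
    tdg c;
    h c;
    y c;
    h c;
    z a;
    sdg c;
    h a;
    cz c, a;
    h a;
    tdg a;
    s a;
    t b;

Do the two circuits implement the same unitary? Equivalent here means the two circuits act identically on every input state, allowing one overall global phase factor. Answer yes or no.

No — the two circuits implement different unitaries, even allowing a global phase.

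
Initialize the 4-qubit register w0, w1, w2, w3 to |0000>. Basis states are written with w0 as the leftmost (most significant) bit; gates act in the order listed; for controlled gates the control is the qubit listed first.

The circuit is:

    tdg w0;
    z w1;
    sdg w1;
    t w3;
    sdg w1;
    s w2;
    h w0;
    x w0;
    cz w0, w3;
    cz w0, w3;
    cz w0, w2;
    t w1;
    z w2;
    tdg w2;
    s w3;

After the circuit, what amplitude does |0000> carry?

|0000> carries amplitude sqrt(2)/2 in the final state. Key observation: gates 9-10 undo each other exactly, leaving only the rest of the circuit to track.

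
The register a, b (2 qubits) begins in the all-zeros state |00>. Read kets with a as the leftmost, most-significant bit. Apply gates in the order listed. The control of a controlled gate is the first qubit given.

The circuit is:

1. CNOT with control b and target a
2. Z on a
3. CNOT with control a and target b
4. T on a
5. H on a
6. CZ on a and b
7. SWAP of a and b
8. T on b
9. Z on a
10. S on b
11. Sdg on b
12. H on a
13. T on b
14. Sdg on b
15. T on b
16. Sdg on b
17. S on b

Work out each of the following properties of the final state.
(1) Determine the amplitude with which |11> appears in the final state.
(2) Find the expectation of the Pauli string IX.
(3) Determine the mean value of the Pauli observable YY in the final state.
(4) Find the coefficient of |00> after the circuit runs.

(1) |11> carries amplitude exp(I*pi/4)/2 in the final state.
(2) The observable IX averages to sqrt(2)/2.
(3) In the final state, YY has expectation 0.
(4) The amplitude on |00> is 1/2.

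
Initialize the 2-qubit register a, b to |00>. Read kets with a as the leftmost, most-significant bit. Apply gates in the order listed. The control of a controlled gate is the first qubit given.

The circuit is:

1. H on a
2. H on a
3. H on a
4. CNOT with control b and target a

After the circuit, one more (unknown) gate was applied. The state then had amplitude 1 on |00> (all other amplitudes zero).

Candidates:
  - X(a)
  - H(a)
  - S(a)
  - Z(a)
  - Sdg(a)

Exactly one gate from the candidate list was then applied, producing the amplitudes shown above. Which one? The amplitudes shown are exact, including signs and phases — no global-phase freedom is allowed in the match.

It was H(a) that produced the state shown. Key observation: steps 2-3 multiply out to the identity, so the circuit reduces to the remaining gates.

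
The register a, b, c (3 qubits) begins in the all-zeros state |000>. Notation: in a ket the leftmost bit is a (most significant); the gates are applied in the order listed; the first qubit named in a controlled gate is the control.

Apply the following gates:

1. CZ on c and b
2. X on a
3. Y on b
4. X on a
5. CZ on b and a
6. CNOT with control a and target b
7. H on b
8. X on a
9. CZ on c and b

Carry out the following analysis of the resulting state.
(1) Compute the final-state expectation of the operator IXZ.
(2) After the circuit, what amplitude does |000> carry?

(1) The observable IXZ averages to -1.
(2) The amplitude on |000> is 0.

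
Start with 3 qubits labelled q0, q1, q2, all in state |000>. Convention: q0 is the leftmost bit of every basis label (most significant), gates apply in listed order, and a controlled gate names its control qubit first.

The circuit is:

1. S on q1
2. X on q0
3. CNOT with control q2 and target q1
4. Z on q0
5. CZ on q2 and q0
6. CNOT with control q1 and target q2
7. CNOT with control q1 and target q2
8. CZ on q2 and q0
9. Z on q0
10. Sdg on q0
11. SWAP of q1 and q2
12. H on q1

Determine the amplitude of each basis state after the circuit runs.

After the circuit, the state carries amplitude -sqrt(2)*I/2 on |100>, -sqrt(2)*I/2 on |110>, and 0 on every other basis state.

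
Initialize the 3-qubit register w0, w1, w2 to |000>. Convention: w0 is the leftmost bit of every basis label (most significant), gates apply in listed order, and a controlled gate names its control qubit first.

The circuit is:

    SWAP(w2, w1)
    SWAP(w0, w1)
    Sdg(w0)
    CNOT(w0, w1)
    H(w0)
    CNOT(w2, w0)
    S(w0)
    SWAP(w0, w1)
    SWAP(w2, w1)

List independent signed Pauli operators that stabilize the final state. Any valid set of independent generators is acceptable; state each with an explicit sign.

The stabilizer group can be generated by +IIY, +ZII, +IZI, among other valid generating sets.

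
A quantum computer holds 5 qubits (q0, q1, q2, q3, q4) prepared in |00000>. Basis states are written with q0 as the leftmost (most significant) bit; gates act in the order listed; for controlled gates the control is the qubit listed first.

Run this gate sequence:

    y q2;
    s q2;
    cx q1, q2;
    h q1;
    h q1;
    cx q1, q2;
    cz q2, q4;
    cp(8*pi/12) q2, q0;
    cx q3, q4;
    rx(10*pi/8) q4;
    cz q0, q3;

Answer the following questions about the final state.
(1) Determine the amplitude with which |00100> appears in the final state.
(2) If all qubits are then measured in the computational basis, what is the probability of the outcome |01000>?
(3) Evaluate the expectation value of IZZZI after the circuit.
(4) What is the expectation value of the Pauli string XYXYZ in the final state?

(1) |00100> carries amplitude sqrt(2 - sqrt(2))/2 in the final state.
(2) The probability of measuring |01000> is 0.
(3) In the final state, IZZZI has expectation -1.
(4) The expectation value of XYXYZ is 0.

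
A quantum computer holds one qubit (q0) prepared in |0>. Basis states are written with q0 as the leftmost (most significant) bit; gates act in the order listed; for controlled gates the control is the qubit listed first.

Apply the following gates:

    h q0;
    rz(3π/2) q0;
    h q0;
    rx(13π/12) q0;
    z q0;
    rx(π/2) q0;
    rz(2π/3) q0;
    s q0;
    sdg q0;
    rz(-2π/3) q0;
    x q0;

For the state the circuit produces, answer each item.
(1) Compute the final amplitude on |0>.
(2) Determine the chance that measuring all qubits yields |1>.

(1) The final state's coefficient on |0> equals -sqrt(2*sqrt(2) + 4)*exp(I*pi/4)/8 - sqrt(2*sqrt(2) + 4)*exp(3*I*pi/4)/8 + sqrt(12 - 6*sqrt(2))*exp(3*I*pi/4)/8 + sqrt(12 - 6*sqrt(2))*exp(I*pi/4)/8. Key observation: the block from step 7 through step 10 cancels to the identity and can be dropped.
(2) Outcome |1> occurs with probability sqrt(2)/8 + sqrt(6)/8 + 1/2.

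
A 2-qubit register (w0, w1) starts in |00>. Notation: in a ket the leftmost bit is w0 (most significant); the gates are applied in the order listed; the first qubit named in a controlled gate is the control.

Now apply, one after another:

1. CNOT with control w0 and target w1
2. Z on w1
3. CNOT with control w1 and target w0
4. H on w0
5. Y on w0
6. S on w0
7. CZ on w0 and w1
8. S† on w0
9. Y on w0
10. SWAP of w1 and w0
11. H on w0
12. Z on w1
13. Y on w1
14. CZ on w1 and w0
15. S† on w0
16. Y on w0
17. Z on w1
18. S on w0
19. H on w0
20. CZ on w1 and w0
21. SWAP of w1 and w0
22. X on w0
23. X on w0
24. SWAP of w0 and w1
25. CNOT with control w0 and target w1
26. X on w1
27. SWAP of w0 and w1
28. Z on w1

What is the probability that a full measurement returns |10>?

A full measurement returns |10> with probability 1/2. Key observation: gates 22-23 undo each other exactly, leaving only the rest of the circuit to track.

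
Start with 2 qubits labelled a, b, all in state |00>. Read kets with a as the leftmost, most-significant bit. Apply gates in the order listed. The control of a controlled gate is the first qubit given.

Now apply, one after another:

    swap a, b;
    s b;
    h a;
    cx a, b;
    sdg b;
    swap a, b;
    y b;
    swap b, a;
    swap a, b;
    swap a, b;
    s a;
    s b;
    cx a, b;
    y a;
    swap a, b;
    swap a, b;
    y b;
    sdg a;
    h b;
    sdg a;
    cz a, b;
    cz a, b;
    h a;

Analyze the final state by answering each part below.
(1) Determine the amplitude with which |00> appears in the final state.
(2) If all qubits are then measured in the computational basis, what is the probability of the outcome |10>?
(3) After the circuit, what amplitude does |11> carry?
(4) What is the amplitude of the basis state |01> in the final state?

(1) The amplitude on |00> is sqrt(2)*(1 + I)/4.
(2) A full measurement returns |10> with probability 1/4.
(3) The final state's coefficient on |11> equals sqrt(2)*(1 - I)/4.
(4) The final state's coefficient on |01> equals sqrt(2)*(1 + I)/4.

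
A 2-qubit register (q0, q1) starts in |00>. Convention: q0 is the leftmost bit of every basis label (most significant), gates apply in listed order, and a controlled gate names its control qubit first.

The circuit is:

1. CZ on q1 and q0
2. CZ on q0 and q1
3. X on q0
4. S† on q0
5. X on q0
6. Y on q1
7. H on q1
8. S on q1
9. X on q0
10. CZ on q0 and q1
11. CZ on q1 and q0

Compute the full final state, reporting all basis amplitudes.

The final amplitudes are 0 on |00>, 0 on |01>, sqrt(2)/2 on |10>, -sqrt(2)*I/2 on |11>.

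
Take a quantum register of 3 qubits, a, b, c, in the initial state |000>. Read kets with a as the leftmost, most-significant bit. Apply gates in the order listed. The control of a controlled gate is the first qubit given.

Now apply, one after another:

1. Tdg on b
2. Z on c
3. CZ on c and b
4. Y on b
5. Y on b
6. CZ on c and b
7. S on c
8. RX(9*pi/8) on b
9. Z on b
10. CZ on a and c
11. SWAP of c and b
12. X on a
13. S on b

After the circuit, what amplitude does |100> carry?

The amplitude on |100> is -sin(pi/16). Key observation: the block from step 3 through step 6 cancels to the identity and can be dropped.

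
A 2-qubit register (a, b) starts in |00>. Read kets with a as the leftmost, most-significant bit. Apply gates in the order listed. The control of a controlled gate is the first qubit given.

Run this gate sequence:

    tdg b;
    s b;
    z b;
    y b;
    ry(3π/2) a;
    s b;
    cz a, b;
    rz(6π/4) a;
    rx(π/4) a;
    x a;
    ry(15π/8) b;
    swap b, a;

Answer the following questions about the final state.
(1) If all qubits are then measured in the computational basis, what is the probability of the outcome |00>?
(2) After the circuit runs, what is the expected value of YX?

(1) Outcome |00> occurs with probability (2 - sqrt(sqrt(2) + 2))*(sqrt(2) + 2)/16.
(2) In the final state, YX has expectation 0.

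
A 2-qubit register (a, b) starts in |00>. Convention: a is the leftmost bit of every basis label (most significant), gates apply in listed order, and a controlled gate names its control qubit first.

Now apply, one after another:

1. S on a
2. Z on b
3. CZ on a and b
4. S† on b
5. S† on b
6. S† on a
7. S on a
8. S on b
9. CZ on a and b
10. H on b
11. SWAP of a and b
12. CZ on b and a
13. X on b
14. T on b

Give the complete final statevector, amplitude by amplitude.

The resulting statevector has amplitude 0 on |00>, sqrt(2)*exp(I*pi/4)/2 on |01>, 0 on |10>, sqrt(2)*exp(I*pi/4)/2 on |11>. Key observation: the block from step 5 through step 8 cancels to the identity and can be dropped.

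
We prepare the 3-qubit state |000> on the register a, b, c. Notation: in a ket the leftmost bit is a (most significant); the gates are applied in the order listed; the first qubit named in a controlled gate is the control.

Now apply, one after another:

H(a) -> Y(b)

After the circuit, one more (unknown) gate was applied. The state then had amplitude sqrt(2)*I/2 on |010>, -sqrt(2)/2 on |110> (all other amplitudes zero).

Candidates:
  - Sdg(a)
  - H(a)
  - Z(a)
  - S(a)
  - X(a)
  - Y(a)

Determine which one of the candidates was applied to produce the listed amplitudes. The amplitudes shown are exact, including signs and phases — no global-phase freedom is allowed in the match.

The applied gate was S(a).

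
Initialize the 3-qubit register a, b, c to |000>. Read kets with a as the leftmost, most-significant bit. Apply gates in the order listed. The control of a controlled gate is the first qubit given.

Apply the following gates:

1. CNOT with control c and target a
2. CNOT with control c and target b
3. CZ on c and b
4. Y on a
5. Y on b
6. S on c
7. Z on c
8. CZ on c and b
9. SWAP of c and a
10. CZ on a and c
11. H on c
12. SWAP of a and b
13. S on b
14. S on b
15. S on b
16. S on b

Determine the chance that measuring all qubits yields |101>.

The probability of measuring |101> is 1/2. Key observation: steps 13-16 multiply out to the identity, so the circuit reduces to the remaining gates.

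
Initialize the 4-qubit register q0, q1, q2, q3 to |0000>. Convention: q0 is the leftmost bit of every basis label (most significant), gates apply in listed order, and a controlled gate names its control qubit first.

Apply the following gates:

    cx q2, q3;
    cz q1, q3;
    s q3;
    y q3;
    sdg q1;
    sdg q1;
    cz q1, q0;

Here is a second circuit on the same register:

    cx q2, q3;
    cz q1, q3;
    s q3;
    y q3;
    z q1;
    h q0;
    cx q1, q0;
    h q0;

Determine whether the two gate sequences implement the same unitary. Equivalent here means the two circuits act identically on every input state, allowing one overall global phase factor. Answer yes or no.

Yes, they are equivalent — the unitaries differ by at most a global phase.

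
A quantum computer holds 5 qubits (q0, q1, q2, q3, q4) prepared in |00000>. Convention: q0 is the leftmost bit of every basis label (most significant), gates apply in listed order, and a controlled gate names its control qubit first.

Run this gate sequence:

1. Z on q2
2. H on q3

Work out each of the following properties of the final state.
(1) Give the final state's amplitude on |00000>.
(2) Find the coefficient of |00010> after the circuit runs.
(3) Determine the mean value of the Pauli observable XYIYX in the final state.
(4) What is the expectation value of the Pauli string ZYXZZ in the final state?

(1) |00000> carries amplitude sqrt(2)/2 in the final state.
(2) The amplitude on |00010> is sqrt(2)/2.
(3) The expectation value of XYIYX is 0.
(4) The expectation value of ZYXZZ is 0.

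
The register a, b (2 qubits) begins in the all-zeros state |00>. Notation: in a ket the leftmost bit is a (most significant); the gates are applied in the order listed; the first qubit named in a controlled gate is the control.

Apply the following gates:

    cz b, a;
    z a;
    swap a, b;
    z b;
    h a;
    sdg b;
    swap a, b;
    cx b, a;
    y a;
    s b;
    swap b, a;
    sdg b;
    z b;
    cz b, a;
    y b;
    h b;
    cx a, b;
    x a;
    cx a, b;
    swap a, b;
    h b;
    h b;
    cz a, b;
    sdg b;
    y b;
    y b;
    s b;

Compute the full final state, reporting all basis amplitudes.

After the circuit, the state carries amplitude -I/2 on |00>, I/2 on |01>, I/2 on |10>, -I/2 on |11>.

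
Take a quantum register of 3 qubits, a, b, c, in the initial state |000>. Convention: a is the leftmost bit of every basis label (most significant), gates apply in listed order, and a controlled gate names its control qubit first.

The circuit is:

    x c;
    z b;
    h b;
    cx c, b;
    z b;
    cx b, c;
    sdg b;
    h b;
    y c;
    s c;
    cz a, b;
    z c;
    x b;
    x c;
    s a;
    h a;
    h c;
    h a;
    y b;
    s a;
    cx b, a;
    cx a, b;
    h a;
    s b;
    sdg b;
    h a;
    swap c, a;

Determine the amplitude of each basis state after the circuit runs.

The final amplitudes are sqrt(2)/2 on |001>, sqrt(2)/2 on |100>, and 0 on every other basis state.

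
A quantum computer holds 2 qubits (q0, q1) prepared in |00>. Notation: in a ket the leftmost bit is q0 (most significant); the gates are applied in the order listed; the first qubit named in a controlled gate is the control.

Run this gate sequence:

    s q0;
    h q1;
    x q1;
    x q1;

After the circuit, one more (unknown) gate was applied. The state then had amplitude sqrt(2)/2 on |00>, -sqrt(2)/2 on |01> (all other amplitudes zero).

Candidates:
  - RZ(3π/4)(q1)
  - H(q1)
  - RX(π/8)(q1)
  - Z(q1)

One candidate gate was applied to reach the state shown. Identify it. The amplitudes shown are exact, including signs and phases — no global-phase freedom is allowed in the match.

The unique candidate consistent with the amplitudes is Z(q1). Key observation: gates 3-4 undo each other exactly, leaving only the rest of the circuit to track.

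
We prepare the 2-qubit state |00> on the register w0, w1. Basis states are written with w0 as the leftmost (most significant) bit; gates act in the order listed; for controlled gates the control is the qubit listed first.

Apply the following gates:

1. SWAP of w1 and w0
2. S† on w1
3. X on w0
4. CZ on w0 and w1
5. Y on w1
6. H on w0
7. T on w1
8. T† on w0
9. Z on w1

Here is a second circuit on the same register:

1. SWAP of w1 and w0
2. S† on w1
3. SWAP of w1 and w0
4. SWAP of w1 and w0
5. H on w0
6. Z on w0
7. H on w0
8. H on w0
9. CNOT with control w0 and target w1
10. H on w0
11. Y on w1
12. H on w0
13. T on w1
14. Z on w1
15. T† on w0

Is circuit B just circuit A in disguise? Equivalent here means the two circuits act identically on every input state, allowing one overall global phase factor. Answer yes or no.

No, they are not equivalent — no single phase factor reconciles the two unitaries.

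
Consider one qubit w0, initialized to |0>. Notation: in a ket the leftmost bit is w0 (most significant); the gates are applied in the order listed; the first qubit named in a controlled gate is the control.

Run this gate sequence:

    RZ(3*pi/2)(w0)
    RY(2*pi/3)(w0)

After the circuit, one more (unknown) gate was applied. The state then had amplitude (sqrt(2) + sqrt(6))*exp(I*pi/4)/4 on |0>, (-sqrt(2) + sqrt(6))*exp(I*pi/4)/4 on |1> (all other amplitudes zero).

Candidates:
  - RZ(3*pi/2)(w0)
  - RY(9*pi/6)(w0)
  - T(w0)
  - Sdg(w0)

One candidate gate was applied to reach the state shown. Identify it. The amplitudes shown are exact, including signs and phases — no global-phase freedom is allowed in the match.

The unique candidate consistent with the amplitudes is RY(9*pi/6)(w0).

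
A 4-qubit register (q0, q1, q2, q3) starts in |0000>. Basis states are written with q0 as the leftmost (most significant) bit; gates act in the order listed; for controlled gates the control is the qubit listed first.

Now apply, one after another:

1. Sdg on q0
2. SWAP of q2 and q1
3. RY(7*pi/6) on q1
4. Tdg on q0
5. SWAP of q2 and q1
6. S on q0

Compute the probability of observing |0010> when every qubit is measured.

A full measurement returns |0010> with probability sqrt(3)/4 + 1/2.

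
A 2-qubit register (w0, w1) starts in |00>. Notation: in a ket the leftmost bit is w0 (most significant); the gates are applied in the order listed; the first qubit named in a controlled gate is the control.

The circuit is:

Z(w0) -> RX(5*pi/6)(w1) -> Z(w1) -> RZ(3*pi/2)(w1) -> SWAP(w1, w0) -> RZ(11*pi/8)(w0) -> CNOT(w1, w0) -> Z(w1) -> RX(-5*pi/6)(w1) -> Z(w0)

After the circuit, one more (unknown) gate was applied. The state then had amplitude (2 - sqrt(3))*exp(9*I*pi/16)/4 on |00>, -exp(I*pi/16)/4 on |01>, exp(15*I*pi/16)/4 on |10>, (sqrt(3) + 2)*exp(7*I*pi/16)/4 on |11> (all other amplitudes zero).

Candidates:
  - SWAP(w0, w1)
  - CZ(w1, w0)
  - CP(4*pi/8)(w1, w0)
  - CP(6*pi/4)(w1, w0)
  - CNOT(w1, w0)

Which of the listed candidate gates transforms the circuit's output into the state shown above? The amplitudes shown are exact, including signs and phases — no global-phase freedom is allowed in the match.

It was CZ(w1, w0) that produced the state shown.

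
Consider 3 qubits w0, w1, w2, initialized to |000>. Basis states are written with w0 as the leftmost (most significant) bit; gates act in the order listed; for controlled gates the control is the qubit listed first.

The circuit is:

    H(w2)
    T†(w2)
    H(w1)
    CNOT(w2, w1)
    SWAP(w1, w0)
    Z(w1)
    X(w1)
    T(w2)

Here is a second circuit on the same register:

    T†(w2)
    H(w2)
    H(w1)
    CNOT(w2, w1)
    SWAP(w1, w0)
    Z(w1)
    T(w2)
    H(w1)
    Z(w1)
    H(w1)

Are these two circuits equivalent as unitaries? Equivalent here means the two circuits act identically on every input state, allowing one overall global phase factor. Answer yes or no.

No: there is an input state on which the two circuits produce genuinely different outputs (not merely differing by a phase).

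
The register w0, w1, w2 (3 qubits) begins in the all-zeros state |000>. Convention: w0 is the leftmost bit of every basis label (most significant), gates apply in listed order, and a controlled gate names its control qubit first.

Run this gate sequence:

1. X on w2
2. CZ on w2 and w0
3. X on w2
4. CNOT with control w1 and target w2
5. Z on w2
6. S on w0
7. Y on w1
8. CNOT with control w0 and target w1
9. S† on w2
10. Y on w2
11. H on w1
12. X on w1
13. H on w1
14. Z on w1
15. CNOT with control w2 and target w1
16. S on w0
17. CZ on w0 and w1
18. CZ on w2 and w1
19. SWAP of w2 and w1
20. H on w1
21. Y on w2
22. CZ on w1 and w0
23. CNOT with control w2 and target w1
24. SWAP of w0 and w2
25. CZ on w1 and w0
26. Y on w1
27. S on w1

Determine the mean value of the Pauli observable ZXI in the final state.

The expectation value of ZXI is 0.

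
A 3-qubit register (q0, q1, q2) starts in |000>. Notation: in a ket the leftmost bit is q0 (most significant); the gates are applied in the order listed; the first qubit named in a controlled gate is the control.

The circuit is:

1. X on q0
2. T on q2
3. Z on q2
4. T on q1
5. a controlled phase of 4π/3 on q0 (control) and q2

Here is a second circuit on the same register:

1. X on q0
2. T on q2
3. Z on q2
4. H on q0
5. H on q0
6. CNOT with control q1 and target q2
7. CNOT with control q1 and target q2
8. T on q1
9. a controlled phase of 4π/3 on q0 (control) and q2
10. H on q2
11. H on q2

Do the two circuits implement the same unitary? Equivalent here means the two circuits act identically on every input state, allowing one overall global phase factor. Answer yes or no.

Yes — the two circuits implement the same unitary up to a global phase.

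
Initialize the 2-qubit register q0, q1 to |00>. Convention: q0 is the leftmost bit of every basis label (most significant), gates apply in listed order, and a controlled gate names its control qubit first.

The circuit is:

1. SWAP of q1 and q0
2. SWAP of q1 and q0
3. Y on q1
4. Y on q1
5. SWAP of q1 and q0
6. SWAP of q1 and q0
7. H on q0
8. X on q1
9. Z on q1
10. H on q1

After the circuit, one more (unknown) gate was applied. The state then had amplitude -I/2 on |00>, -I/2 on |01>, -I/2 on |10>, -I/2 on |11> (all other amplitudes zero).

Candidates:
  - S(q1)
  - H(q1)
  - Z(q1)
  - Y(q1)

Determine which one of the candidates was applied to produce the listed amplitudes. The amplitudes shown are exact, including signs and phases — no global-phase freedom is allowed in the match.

The applied gate was Y(q1). Key observation: the block from step 1 through step 6 cancels to the identity and can be dropped.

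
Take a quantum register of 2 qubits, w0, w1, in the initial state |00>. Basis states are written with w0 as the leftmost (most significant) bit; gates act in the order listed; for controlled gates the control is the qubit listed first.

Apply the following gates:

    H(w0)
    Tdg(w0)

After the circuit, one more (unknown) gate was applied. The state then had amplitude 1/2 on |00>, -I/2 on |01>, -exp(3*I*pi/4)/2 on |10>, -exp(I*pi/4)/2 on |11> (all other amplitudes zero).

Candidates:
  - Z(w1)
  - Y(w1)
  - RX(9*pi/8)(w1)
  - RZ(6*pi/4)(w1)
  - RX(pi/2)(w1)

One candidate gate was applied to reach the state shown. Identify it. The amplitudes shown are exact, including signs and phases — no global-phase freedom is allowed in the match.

The unique candidate consistent with the amplitudes is RX(pi/2)(w1).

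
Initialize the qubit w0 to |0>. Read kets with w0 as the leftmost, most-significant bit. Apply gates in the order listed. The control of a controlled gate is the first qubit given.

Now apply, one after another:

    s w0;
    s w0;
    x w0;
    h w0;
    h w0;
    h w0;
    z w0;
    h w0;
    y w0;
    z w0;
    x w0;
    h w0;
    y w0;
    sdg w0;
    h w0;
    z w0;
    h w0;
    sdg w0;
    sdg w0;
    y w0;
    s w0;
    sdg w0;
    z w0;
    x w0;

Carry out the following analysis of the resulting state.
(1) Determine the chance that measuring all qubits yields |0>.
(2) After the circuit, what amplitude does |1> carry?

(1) The probability of measuring |0> is 1/2.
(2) The final state's coefficient on |1> equals -sqrt(2)*I/2.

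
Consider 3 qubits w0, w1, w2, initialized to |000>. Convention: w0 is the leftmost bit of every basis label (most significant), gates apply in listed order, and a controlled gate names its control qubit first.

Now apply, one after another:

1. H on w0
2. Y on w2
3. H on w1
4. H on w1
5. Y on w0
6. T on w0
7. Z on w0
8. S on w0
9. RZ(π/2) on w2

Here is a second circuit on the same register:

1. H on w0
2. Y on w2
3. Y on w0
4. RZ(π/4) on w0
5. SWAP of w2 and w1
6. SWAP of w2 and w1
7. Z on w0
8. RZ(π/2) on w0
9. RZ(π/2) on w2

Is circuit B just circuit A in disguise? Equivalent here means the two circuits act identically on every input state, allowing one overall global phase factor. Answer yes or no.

Yes — the two circuits implement the same unitary up to a global phase.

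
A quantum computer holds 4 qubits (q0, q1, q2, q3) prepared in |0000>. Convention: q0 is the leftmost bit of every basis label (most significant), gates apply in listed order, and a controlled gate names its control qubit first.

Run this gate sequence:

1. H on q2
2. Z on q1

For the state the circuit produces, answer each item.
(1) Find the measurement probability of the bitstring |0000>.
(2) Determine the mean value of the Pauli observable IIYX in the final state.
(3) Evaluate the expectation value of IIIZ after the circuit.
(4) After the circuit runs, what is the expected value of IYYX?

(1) The probability of measuring |0000> is 1/2.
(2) The expectation value of IIYX is 0.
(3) The expectation value of IIIZ is 1.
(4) The expectation value of IYYX is 0.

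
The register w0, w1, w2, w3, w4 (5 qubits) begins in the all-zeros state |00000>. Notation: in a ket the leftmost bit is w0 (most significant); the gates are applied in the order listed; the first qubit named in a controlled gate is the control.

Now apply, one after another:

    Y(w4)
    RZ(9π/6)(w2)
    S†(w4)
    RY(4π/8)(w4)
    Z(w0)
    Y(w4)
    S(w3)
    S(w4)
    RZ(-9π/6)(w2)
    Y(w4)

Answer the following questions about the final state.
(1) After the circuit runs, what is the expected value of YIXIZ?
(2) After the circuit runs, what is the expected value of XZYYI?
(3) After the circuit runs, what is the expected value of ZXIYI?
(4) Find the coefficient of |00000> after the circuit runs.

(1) In the final state, YIXIZ has expectation 0.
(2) The expectation value of XZYYI is 0.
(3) The expectation value of ZXIYI is 0.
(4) The amplitude on |00000> is -sqrt(2)*I/2.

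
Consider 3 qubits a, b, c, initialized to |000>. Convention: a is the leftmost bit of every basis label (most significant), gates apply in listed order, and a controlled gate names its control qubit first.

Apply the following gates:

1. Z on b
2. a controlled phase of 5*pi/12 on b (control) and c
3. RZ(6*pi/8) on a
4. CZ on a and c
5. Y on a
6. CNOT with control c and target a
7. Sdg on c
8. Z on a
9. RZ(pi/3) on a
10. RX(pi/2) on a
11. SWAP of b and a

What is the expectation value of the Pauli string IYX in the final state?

In the final state, IYX has expectation 0.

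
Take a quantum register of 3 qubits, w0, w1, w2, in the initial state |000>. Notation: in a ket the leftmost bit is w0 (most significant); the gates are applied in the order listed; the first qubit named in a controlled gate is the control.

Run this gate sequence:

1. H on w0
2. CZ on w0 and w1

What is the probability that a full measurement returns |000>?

A full measurement returns |000> with probability 1/2.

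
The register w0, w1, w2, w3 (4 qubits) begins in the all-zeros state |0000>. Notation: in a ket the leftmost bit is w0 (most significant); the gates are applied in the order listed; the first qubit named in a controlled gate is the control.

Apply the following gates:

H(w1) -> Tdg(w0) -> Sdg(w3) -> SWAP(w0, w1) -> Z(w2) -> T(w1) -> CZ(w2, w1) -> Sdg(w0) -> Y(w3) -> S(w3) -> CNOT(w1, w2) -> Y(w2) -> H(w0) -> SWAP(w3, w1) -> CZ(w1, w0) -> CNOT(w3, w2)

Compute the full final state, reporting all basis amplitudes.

The resulting statevector has amplitude -1/2 - I/2 on |0110>, -1/2 + I/2 on |1110>, and 0 on every other basis state.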